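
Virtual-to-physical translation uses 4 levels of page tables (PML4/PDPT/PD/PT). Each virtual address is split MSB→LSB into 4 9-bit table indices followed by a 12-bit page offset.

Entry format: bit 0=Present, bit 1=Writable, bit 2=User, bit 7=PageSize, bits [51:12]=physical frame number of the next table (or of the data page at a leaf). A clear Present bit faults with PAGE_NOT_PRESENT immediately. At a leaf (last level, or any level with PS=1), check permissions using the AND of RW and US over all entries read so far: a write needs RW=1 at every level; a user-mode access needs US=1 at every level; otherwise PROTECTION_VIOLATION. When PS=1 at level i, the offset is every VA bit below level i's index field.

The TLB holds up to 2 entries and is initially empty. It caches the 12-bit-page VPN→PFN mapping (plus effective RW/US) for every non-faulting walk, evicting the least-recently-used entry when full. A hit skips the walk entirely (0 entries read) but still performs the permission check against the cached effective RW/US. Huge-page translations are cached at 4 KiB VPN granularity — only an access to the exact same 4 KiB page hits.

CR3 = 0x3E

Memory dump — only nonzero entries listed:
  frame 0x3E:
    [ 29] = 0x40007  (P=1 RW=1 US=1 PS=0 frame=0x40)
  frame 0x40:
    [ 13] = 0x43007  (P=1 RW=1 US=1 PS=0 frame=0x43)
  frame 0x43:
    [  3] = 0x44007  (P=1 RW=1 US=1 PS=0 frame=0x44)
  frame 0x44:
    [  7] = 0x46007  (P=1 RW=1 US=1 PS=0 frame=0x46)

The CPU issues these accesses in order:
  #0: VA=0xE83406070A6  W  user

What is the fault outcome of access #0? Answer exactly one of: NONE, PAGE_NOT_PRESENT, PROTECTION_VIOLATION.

Per-access translation:
#0 VA=0xE83406070A6 (w,user):
  L0: frame=0x3E idx=29 entry=0x40007 [P=1 RW=1 US=1 PS=0]
  L1: frame=0x40 idx=13 entry=0x43007 [P=1 RW=1 US=1 PS=0]
  L2: frame=0x43 idx=3 entry=0x44007 [P=1 RW=1 US=1 PS=0]
  L3: frame=0x44 idx=7 entry=0x46007 [P=1 RW=1 US=1 PS=0]
  ⇒ phys 0x460A6  [4 reads]

Access #0 fault: NONE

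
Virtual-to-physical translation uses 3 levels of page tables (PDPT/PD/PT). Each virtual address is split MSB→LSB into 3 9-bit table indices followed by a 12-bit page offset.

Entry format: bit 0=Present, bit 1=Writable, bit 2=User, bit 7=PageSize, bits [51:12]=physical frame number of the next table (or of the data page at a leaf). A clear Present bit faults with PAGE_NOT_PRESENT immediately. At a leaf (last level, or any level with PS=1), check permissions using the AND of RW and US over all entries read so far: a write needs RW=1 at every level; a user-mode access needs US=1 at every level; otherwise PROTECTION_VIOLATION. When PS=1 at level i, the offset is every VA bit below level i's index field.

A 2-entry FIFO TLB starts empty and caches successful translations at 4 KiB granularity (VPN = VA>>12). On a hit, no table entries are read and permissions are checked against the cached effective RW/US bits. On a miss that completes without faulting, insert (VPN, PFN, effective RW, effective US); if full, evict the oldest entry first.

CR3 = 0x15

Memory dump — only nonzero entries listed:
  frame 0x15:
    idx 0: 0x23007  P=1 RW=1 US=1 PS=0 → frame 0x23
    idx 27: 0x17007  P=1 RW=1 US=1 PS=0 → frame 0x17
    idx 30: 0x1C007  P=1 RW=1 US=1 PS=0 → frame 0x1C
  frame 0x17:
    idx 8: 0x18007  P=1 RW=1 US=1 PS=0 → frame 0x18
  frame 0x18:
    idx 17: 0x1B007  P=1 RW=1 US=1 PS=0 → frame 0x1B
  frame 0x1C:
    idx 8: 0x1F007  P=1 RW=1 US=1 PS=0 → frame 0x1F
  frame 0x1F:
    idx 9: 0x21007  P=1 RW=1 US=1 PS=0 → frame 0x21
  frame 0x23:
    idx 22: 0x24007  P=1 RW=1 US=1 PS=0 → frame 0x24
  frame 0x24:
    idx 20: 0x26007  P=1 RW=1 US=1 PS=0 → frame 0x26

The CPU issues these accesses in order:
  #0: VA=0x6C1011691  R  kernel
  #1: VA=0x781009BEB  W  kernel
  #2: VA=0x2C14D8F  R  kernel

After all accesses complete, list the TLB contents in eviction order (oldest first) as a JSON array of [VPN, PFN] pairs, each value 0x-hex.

Walk each access:
#0 VA=0x6C1011691 (r,kernel):
  L0: frame=0x15 idx=27 entry=0x17007 [P=1 RW=1 US=1 PS=0]
  L1: frame=0x17 idx=8 entry=0x18007 [P=1 RW=1 US=1 PS=0]
  L2: frame=0x18 idx=17 entry=0x1B007 [P=1 RW=1 US=1 PS=0]
  → PA=0x1B691  (3 entries read)
#1 VA=0x781009BEB (w,kernel):
  L0: frame=0x15 idx=30 entry=0x1C007 [P=1 RW=1 US=1 PS=0]
  L1: frame=0x1C idx=8 entry=0x1F007 [P=1 RW=1 US=1 PS=0]
  L2: frame=0x1F idx=9 entry=0x21007 [P=1 RW=1 US=1 PS=0]
  → PA=0x21BEB  (3 entries read)
#2 VA=0x2C14D8F (r,kernel):
  L0: frame=0x15 idx=0 entry=0x23007 [P=1 RW=1 US=1 PS=0]
  L1: frame=0x23 idx=22 entry=0x24007 [P=1 RW=1 US=1 PS=0]
  L2: frame=0x24 idx=20 entry=0x26007 [P=1 RW=1 US=1 PS=0]
  → PA=0x26D8F  (3 entries read)

TLB: [["0x781009", "0x21"], ["0x2C14", "0x26"]]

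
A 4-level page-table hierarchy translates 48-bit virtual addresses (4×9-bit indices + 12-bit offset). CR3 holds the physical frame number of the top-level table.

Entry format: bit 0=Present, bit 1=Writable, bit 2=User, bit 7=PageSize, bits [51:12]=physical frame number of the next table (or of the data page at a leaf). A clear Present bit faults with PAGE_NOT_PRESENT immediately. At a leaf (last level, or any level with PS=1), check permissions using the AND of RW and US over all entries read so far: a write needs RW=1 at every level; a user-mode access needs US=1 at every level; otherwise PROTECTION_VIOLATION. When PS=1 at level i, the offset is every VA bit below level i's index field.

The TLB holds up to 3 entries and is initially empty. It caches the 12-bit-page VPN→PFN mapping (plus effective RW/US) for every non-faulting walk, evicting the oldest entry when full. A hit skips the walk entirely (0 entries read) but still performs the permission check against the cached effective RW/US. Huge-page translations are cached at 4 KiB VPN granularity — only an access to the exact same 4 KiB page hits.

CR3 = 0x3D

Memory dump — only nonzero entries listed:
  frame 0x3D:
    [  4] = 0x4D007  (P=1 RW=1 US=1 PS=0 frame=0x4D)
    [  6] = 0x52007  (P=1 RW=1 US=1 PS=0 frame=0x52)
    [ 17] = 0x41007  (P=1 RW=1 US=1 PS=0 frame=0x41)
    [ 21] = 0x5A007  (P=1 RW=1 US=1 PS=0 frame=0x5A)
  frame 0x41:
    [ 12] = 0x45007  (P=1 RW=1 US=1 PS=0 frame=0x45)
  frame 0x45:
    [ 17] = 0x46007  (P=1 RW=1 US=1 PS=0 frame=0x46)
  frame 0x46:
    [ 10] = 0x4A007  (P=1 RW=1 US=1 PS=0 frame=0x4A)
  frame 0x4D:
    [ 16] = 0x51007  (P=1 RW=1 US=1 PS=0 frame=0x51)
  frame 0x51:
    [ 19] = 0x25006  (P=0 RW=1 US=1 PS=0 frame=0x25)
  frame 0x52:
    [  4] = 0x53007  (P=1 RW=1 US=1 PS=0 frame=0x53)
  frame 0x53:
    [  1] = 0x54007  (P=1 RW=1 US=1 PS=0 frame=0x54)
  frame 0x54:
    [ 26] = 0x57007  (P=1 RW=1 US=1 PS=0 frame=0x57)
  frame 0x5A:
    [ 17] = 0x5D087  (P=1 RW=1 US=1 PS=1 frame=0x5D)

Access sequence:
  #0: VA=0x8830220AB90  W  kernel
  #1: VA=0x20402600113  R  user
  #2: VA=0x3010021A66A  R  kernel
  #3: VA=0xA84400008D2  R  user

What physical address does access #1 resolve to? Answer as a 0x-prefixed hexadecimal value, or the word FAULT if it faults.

Walk each access:
#0 VA=0x8830220AB90 (w,kernel):
  [0] read 0x3D idx=17: raw=0x41007 flags P=1 W=1 U=1 S=0
  [1] read 0x41 idx=12: raw=0x45007 flags P=1 W=1 U=1 S=0
  [2] read 0x45 idx=17: raw=0x46007 flags P=1 W=1 U=1 S=0
  [3] read 0x46 idx=10: raw=0x4A007 flags P=1 W=1 U=1 S=0
  ✓ 0x4AB90  — 4 lookups
#1 VA=0x20402600113 (r,user):
  [0] read 0x3D idx=4: raw=0x4D007 flags P=1 W=1 U=1 S=0
  [1] read 0x4D idx=16: raw=0x51007 flags P=1 W=1 U=1 S=0
  [2] read 0x51 idx=19: raw=0x25006 flags P=0 W=1 U=1 S=0
  → PAGE_NOT_PRESENT  (3 entries read)
#2 VA=0x3010021A66A (r,kernel):
  [0] read 0x3D idx=6: raw=0x52007 flags P=1 W=1 U=1 S=0
  [1] read 0x52 idx=4: raw=0x53007 flags P=1 W=1 U=1 S=0
  [2] read 0x53 idx=1: raw=0x54007 flags P=1 W=1 U=1 S=0
  [3] read 0x54 idx=26: raw=0x57007 flags P=1 W=1 U=1 S=0
  ✓ 0x5766A  — 4 lookups
#3 VA=0xA84400008D2 (r,user):
  [0] read 0x3D idx=21: raw=0x5A007 flags P=1 W=1 U=1 S=0
  [1] read 0x5A idx=17: raw=0x5D087 flags P=1 W=1 U=1 S=1
  ✓ 0x5D8D2 (huge @L1)  — 2 lookups

Access #1 PA: FAULT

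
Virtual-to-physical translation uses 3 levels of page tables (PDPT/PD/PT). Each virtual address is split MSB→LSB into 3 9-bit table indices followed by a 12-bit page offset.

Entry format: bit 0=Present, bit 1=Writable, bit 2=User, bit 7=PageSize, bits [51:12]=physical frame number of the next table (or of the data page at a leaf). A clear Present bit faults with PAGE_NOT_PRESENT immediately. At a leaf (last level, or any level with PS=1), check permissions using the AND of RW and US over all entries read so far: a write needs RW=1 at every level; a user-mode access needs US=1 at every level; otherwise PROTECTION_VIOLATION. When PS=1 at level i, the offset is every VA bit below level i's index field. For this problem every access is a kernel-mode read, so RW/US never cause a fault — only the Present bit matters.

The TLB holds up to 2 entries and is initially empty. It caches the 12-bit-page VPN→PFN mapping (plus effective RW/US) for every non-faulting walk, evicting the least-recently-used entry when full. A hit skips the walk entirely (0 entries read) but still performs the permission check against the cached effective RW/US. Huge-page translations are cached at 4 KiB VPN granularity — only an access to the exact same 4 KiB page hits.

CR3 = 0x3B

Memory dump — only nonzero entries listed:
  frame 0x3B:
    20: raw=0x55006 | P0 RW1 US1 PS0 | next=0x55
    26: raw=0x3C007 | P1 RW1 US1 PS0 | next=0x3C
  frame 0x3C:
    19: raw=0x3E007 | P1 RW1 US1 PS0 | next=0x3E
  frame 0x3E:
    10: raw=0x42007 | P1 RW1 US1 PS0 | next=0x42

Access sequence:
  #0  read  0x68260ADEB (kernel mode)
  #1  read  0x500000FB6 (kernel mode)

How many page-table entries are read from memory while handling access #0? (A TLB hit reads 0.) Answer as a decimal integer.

Per-access translation:
#0 VA=0x68260ADEB (r,kernel):
  lvl0: tbl 0x3B, slot 26 ⇒ 0x3C007 (P1/RW1/US1/PS0)
  lvl1: tbl 0x3C, slot 19 ⇒ 0x3E007 (P1/RW1/US1/PS0)
  lvl2: tbl 0x3E, slot 10 ⇒ 0x42007 (P1/RW1/US1/PS0)
  → PA=0x42DEB  (3 entries read)
#1 VA=0x500000FB6 (r,kernel):
  lvl0: tbl 0x3B, slot 20 ⇒ 0x55006 (P0/RW1/US1/PS0)
  → PAGE_NOT_PRESENT  (1 entries read)

Entries read for #0: 3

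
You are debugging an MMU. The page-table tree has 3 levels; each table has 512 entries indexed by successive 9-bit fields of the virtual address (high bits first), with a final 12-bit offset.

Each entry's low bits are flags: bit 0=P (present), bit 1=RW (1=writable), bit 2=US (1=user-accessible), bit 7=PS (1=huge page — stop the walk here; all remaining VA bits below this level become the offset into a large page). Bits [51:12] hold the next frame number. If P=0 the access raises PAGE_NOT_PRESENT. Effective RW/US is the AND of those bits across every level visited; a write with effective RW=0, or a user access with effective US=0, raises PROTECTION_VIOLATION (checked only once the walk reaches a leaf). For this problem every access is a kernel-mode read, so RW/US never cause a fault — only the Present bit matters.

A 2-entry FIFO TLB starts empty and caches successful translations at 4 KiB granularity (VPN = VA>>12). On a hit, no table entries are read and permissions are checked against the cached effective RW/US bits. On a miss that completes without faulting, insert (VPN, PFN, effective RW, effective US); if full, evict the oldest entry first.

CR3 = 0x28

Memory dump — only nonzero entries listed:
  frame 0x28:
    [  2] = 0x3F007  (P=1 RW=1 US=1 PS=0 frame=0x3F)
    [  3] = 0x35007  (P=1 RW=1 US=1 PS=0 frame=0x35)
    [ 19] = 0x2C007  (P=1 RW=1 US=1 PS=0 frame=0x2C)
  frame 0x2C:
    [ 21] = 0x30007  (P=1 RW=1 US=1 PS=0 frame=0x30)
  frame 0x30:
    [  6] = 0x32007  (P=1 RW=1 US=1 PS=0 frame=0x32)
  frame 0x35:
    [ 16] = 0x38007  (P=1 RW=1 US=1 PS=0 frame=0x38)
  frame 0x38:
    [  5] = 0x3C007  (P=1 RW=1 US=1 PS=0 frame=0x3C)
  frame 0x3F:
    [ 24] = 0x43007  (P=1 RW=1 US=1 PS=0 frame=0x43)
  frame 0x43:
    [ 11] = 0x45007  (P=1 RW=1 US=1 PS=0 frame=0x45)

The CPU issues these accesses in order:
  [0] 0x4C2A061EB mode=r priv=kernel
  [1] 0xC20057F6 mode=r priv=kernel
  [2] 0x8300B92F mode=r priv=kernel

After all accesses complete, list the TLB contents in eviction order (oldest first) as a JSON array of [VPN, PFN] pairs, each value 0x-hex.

Trace:
#0 VA=0x4C2A061EB (r,kernel):
  L0: frame=0x28 idx=19 entry=0x2C007 [P=1 RW=1 US=1 PS=0]
  L1: frame=0x2C idx=21 entry=0x30007 [P=1 RW=1 US=1 PS=0]
  L2: frame=0x30 idx=6 entry=0x32007 [P=1 RW=1 US=1 PS=0]
  ✓ 0x321EB  — 3 lookups
#1 VA=0xC20057F6 (r,kernel):
  L0: frame=0x28 idx=3 entry=0x35007 [P=1 RW=1 US=1 PS=0]
  L1: frame=0x35 idx=16 entry=0x38007 [P=1 RW=1 US=1 PS=0]
  L2: frame=0x38 idx=5 entry=0x3C007 [P=1 RW=1 US=1 PS=0]
  ✓ 0x3C7F6  — 3 lookups
#2 VA=0x8300B92F (r,kernel):
  L0: frame=0x28 idx=2 entry=0x3F007 [P=1 RW=1 US=1 PS=0]
  L1: frame=0x3F idx=24 entry=0x43007 [P=1 RW=1 US=1 PS=0]
  L2: frame=0x43 idx=11 entry=0x45007 [P=1 RW=1 US=1 PS=0]
  ✓ 0x4592F  — 3 lookups

TLB: [["0xC2005", "0x3C"], ["0x8300B", "0x45"]]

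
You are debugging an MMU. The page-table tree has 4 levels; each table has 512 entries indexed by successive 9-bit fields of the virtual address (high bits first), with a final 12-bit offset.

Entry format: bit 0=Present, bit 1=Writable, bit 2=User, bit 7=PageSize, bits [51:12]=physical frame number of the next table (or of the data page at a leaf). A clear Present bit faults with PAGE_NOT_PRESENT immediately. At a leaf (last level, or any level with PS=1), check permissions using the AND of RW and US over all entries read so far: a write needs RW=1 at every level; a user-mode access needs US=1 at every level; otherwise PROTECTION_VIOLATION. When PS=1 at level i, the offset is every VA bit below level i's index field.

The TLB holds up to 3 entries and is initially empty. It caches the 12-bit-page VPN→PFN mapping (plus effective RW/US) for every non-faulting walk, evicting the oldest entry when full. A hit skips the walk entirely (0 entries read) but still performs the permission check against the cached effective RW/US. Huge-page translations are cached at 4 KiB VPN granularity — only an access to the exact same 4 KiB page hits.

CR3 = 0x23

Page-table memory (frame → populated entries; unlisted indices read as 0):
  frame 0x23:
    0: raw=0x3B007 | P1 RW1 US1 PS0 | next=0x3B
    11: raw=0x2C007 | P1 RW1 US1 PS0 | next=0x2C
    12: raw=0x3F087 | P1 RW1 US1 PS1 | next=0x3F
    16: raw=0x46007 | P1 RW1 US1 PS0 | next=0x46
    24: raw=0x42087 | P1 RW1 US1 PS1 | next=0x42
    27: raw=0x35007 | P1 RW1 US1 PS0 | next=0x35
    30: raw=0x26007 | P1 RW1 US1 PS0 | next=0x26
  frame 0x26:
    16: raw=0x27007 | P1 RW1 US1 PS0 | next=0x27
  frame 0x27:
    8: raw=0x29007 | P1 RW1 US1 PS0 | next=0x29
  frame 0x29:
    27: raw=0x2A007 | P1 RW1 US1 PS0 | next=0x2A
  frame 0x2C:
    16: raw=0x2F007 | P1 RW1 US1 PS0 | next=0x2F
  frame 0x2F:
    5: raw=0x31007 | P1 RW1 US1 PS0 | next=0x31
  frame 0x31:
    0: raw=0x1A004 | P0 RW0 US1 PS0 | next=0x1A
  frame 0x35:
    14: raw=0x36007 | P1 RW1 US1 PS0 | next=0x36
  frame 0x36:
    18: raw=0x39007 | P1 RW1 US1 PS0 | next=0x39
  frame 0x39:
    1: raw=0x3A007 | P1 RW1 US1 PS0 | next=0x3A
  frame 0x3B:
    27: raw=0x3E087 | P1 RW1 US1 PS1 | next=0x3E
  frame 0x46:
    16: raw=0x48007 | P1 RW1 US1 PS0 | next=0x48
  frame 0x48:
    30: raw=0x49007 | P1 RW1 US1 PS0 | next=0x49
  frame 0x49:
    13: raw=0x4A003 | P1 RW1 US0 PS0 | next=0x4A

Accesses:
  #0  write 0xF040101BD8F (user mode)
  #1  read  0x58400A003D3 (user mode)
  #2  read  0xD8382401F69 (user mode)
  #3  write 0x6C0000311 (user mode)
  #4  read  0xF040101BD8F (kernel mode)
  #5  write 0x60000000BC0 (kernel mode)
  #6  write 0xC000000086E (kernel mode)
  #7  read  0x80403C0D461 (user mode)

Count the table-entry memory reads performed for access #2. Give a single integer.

Trace:
#0 VA=0xF040101BD8F (w,user):
  [0] read 0x23 idx=30: raw=0x26007 flags P=1 W=1 U=1 S=0
  [1] read 0x26 idx=16: raw=0x27007 flags P=1 W=1 U=1 S=0
  [2] read 0x27 idx=8: raw=0x29007 flags P=1 W=1 U=1 S=0
  [3] read 0x29 idx=27: raw=0x2A007 flags P=1 W=1 U=1 S=0
  → PA=0x2AD8F  (4 entries read)
#1 VA=0x58400A003D3 (r,user):
  [0] read 0x23 idx=11: raw=0x2C007 flags P=1 W=1 U=1 S=0
  [1] read 0x2C idx=16: raw=0x2F007 flags P=1 W=1 U=1 S=0
  [2] read 0x2F idx=5: raw=0x31007 flags P=1 W=1 U=1 S=0
  [3] read 0x31 idx=0: raw=0x1A004 flags P=0 W=0 U=1 S=0
  ⇒ fault: PAGE_NOT_PRESENT  — 4 lookups
#2 VA=0xD8382401F69 (r,user):
  [0] read 0x23 idx=27: raw=0x35007 flags P=1 W=1 U=1 S=0
  [1] read 0x35 idx=14: raw=0x36007 flags P=1 W=1 U=1 S=0
  [2] read 0x36 idx=18: raw=0x39007 flags P=1 W=1 U=1 S=0
  [3] read 0x39 idx=1: raw=0x3A007 flags P=1 W=1 U=1 S=0
  → PA=0x3AF69  (4 entries read)
#3 VA=0x6C0000311 (w,user):
  [0] read 0x23 idx=0: raw=0x3B007 flags P=1 W=1 U=1 S=0
  [1] read 0x3B idx=27: raw=0x3E087 flags P=1 W=1 U=1 S=1
  → PA=0x3E311 (huge @L1)  (2 entries read)
#4 VA=0xF040101BD8F (r,kernel):
  TLB hit vpn=0xF040101B → PA=0x2AD8F
#5 VA=0x60000000BC0 (w,kernel):
  [0] read 0x23 idx=12: raw=0x3F087 flags P=1 W=1 U=1 S=1
  → PA=0x3FBC0 (huge @L0)  (1 entries read)
#6 VA=0xC000000086E (w,kernel):
  [0] read 0x23 idx=24: raw=0x42087 flags P=1 W=1 U=1 S=1
  → PA=0x4286E (huge @L0)  (1 entries read)
#7 VA=0x80403C0D461 (r,user):
  [0] read 0x23 idx=16: raw=0x46007 flags P=1 W=1 U=1 S=0
  [1] read 0x46 idx=16: raw=0x48007 flags P=1 W=1 U=1 S=0
  [2] read 0x48 idx=30: raw=0x49007 flags P=1 W=1 U=1 S=0
  [3] read 0x49 idx=13: raw=0x4A003 flags P=1 W=1 U=0 S=0
  ⇒ fault: PROTECTION_VIOLATION  — 4 lookups

Entries read for #2: 4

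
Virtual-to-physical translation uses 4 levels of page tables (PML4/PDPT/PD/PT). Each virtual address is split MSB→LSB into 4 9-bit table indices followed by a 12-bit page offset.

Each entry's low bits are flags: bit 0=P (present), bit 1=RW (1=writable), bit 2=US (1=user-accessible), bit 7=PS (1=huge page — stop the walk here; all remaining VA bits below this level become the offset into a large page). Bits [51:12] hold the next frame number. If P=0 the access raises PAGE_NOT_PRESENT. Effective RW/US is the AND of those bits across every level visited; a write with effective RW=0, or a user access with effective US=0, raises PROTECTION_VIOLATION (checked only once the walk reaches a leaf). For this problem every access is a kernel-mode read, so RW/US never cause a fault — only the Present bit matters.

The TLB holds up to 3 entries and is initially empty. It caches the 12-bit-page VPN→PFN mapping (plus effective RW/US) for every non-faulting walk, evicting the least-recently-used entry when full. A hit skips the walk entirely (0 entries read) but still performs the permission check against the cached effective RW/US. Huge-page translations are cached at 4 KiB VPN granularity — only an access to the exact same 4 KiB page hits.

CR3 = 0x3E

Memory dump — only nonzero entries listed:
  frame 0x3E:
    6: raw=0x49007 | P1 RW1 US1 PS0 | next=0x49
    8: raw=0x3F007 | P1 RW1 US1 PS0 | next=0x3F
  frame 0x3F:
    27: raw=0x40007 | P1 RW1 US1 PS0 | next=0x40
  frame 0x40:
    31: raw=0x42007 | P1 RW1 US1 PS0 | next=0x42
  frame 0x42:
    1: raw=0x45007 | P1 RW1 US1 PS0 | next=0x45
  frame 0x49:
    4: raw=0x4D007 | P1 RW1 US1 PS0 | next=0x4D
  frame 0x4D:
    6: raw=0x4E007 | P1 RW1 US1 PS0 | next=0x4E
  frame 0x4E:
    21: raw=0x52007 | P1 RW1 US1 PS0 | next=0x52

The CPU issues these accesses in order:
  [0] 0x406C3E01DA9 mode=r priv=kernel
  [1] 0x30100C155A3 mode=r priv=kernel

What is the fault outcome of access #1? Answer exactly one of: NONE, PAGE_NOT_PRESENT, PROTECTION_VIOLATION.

Trace:
#0 VA=0x406C3E01DA9 (r,kernel):
  lvl0: tbl 0x3E, slot 8 ⇒ 0x3F007 (P1/RW1/US1/PS0)
  lvl1: tbl 0x3F, slot 27 ⇒ 0x40007 (P1/RW1/US1/PS0)
  lvl2: tbl 0x40, slot 31 ⇒ 0x42007 (P1/RW1/US1/PS0)
  lvl3: tbl 0x42, slot 1 ⇒ 0x45007 (P1/RW1/US1/PS0)
  ⇒ phys 0x45DA9  [4 reads]
#1 VA=0x30100C155A3 (r,kernel):
  lvl0: tbl 0x3E, slot 6 ⇒ 0x49007 (P1/RW1/US1/PS0)
  lvl1: tbl 0x49, slot 4 ⇒ 0x4D007 (P1/RW1/US1/PS0)
  lvl2: tbl 0x4D, slot 6 ⇒ 0x4E007 (P1/RW1/US1/PS0)
  lvl3: tbl 0x4E, slot 21 ⇒ 0x52007 (P1/RW1/US1/PS0)
  ⇒ phys 0x525A3  [4 reads]

Access #1 fault: NONE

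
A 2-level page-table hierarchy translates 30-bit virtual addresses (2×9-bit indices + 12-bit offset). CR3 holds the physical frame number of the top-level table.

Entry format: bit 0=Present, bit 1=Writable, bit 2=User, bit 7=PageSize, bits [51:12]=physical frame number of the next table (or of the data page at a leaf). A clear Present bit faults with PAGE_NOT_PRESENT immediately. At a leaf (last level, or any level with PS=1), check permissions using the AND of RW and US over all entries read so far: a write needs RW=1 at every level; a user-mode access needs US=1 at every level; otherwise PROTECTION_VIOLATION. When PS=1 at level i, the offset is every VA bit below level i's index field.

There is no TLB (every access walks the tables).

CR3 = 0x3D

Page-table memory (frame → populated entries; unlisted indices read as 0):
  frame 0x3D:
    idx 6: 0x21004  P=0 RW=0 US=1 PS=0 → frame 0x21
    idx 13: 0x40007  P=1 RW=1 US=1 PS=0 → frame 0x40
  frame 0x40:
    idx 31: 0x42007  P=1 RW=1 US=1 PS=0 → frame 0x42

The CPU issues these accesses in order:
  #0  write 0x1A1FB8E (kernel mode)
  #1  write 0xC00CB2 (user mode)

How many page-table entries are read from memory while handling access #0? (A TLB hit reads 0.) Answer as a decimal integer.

Trace:
#0 VA=0x1A1FB8E (w,kernel):
  L0 @0x3D[13] → 0x40007  P=1,RW=1,US=1,PS=0
  L1 @0x40[31] → 0x42007  P=1,RW=1,US=1,PS=0
  ⇒ phys 0x42B8E  [2 reads]
#1 VA=0xC00CB2 (w,user):
  L0 @0x3D[6] → 0x21004  P=0,RW=0,US=1,PS=0
  ✗ PAGE_NOT_PRESENT  [1 reads]

Entries read for #0: 2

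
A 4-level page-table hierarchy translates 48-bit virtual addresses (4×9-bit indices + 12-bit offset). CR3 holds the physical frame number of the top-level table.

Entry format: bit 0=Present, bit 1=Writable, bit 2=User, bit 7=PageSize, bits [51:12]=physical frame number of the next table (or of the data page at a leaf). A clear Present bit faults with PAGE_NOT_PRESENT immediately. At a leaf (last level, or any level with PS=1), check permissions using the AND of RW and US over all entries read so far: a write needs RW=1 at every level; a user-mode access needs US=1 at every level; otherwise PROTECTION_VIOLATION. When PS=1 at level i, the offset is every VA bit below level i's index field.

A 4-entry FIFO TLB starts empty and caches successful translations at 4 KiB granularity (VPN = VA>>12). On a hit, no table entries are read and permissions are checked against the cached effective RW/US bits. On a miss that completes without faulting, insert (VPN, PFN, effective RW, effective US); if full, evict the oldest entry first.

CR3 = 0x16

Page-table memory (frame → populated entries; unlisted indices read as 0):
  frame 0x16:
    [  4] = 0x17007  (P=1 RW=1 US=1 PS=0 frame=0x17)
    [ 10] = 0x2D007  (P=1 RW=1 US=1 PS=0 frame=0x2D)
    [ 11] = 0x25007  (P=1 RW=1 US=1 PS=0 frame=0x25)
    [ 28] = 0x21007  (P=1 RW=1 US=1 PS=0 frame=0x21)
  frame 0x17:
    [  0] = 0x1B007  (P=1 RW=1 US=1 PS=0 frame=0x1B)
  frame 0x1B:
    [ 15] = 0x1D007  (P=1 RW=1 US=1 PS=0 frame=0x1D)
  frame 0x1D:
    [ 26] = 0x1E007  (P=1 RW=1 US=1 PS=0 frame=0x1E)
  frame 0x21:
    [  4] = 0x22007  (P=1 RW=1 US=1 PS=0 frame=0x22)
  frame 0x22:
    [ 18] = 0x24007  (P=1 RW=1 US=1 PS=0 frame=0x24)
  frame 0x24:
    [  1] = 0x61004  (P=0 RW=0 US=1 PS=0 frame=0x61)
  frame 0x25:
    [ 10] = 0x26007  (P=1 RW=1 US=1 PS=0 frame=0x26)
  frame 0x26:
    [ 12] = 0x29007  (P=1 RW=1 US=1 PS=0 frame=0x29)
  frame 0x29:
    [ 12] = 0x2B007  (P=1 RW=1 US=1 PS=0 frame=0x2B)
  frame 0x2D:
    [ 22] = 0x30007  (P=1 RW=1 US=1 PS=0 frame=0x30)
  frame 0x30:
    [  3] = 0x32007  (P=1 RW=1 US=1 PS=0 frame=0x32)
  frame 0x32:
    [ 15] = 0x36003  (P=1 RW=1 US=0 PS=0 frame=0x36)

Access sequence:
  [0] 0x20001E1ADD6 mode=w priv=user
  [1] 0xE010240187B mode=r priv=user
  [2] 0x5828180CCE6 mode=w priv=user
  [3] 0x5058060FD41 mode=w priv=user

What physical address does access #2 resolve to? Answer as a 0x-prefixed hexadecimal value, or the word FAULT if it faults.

Trace:
#0 VA=0x20001E1ADD6 (w,user):
  L0 @0x16[4] → 0x17007  P=1,RW=1,US=1,PS=0
  L1 @0x17[0] → 0x1B007  P=1,RW=1,US=1,PS=0
  L2 @0x1B[15] → 0x1D007  P=1,RW=1,US=1,PS=0
  L3 @0x1D[26] → 0x1E007  P=1,RW=1,US=1,PS=0
  → PA=0x1EDD6  (4 entries read)
#1 VA=0xE010240187B (r,user):
  L0 @0x16[28] → 0x21007  P=1,RW=1,US=1,PS=0
  L1 @0x21[4] → 0x22007  P=1,RW=1,US=1,PS=0
  L2 @0x22[18] → 0x24007  P=1,RW=1,US=1,PS=0
  L3 @0x24[1] → 0x61004  P=0,RW=0,US=1,PS=0
  ✗ PAGE_NOT_PRESENT  [4 reads]
#2 VA=0x5828180CCE6 (w,user):
  L0 @0x16[11] → 0x25007  P=1,RW=1,US=1,PS=0
  L1 @0x25[10] → 0x26007  P=1,RW=1,US=1,PS=0
  L2 @0x26[12] → 0x29007  P=1,RW=1,US=1,PS=0
  L3 @0x29[12] → 0x2B007  P=1,RW=1,US=1,PS=0
  → PA=0x2BCE6  (4 entries read)
#3 VA=0x5058060FD41 (w,user):
  L0 @0x16[10] → 0x2D007  P=1,RW=1,US=1,PS=0
  L1 @0x2D[22] → 0x30007  P=1,RW=1,US=1,PS=0
  L2 @0x30[3] → 0x32007  P=1,RW=1,US=1,PS=0
  L3 @0x32[15] → 0x36003  P=1,RW=1,US=0,PS=0
  ✗ PROTECTION_VIOLATION  [4 reads]

Access #2 PA: 0x2BCE6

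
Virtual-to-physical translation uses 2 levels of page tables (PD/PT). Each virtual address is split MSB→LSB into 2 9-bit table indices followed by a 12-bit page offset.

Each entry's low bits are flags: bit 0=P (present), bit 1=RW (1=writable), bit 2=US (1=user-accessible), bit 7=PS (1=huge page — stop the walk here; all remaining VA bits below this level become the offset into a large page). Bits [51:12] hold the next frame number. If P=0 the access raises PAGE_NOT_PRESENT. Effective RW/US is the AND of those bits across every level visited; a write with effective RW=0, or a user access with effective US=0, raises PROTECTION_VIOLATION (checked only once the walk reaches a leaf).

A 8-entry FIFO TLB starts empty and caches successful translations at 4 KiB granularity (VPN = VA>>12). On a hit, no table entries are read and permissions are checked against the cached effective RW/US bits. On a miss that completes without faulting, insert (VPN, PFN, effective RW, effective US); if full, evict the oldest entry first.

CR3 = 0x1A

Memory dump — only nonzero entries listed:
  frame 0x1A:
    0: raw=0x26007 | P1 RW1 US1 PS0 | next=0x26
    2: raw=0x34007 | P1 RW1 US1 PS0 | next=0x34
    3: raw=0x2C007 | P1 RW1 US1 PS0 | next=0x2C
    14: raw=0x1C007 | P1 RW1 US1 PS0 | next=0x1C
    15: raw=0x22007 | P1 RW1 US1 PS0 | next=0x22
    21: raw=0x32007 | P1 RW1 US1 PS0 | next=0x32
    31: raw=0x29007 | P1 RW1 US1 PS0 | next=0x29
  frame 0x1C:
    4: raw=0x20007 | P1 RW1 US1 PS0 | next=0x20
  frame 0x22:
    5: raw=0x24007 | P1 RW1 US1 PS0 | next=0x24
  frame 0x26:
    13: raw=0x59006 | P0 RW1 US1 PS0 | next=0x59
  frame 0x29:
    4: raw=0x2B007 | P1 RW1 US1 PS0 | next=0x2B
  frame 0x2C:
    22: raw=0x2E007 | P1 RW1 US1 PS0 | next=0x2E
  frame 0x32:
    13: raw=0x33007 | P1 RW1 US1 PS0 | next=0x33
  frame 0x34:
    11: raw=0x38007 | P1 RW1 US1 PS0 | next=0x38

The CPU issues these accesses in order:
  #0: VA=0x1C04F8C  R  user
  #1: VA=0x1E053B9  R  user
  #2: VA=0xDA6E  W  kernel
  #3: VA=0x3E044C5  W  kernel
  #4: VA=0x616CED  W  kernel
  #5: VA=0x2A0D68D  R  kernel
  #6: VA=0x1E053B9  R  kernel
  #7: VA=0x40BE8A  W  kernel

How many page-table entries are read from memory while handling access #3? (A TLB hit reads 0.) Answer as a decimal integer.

Walk each access:
#0 VA=0x1C04F8C (r,user):
  lvl0: tbl 0x1A, slot 14 ⇒ 0x1C007 (P1/RW1/US1/PS0)
  lvl1: tbl 0x1C, slot 4 ⇒ 0x20007 (P1/RW1/US1/PS0)
  ⇒ phys 0x20F8C  [2 reads]
#1 VA=0x1E053B9 (r,user):
  lvl0: tbl 0x1A, slot 15 ⇒ 0x22007 (P1/RW1/US1/PS0)
  lvl1: tbl 0x22, slot 5 ⇒ 0x24007 (P1/RW1/US1/PS0)
  ⇒ phys 0x243B9  [2 reads]
#2 VA=0xDA6E (w,kernel):
  lvl0: tbl 0x1A, slot 0 ⇒ 0x26007 (P1/RW1/US1/PS0)
  lvl1: tbl 0x26, slot 13 ⇒ 0x59006 (P0/RW1/US1/PS0)
  → PAGE_NOT_PRESENT  (2 entries read)
#3 VA=0x3E044C5 (w,kernel):
  lvl0: tbl 0x1A, slot 31 ⇒ 0x29007 (P1/RW1/US1/PS0)
  lvl1: tbl 0x29, slot 4 ⇒ 0x2B007 (P1/RW1/US1/PS0)
  ⇒ phys 0x2B4C5  [2 reads]
#4 VA=0x616CED (w,kernel):
  lvl0: tbl 0x1A, slot 3 ⇒ 0x2C007 (P1/RW1/US1/PS0)
  lvl1: tbl 0x2C, slot 22 ⇒ 0x2E007 (P1/RW1/US1/PS0)
  ⇒ phys 0x2ECED  [2 reads]
#5 VA=0x2A0D68D (r,kernel):
  lvl0: tbl 0x1A, slot 21 ⇒ 0x32007 (P1/RW1/US1/PS0)
  lvl1: tbl 0x32, slot 13 ⇒ 0x33007 (P1/RW1/US1/PS0)
  ⇒ phys 0x3368D  [2 reads]
#6 VA=0x1E053B9 (r,kernel):
  TLB hit vpn=0x1E05 → PA=0x243B9
#7 VA=0x40BE8A (w,kernel):
  lvl0: tbl 0x1A, slot 2 ⇒ 0x34007 (P1/RW1/US1/PS0)
  lvl1: tbl 0x34, slot 11 ⇒ 0x38007 (P1/RW1/US1/PS0)
  ⇒ phys 0x38E8A  [2 reads]

Entries read for #3: 2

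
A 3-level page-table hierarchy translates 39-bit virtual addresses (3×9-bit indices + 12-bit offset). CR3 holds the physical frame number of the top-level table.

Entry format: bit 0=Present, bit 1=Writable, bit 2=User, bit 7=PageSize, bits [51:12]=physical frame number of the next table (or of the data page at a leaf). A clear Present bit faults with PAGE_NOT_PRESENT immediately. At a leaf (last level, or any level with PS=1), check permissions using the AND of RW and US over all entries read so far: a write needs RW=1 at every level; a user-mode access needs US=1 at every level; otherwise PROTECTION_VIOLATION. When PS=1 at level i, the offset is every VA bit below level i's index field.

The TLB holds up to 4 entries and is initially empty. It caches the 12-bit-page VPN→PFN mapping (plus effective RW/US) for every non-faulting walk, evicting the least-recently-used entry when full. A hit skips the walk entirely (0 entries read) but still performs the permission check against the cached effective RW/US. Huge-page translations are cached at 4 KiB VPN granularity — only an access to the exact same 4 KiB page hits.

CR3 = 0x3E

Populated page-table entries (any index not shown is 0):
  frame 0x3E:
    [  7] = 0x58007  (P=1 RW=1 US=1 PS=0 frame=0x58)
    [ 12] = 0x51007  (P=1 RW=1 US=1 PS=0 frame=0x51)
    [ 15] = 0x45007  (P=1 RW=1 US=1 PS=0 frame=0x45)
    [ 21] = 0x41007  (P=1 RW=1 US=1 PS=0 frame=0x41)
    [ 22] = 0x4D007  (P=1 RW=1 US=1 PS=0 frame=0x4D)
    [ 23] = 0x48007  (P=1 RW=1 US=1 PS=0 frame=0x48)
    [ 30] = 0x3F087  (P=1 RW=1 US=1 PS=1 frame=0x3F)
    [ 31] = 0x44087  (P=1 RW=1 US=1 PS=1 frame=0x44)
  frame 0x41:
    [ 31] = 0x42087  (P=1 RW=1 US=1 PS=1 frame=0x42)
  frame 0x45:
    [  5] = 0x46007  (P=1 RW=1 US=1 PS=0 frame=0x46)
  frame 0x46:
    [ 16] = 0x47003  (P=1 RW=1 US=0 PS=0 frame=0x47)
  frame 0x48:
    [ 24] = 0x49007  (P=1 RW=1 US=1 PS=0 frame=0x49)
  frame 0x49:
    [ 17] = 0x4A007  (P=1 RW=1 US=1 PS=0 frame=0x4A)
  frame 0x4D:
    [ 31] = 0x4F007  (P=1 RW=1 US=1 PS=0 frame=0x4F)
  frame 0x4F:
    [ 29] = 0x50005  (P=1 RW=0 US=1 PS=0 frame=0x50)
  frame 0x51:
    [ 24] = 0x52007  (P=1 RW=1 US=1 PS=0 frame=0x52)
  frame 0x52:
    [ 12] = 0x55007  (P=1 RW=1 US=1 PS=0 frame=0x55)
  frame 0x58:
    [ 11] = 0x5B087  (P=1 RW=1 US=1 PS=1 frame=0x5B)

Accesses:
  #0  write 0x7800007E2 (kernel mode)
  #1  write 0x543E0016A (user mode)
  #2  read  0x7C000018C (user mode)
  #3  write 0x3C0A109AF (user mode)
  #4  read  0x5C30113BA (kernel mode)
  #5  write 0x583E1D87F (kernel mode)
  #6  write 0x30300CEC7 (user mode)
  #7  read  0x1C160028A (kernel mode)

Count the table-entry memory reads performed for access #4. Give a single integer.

Trace:
#0 VA=0x7800007E2 (w,kernel):
  L0 @0x3E[30] → 0x3F087  P=1,RW=1,US=1,PS=1
  → PA=0x3F7E2 (huge @L0)  (1 entries read)
#1 VA=0x543E0016A (w,user):
  L0 @0x3E[21] → 0x41007  P=1,RW=1,US=1,PS=0
  L1 @0x41[31] → 0x42087  P=1,RW=1,US=1,PS=1
  → PA=0x4216A (huge @L1)  (2 entries read)
#2 VA=0x7C000018C (r,user):
  L0 @0x3E[31] → 0x44087  P=1,RW=1,US=1,PS=1
  → PA=0x4418C (huge @L0)  (1 entries read)
#3 VA=0x3C0A109AF (w,user):
  L0 @0x3E[15] → 0x45007  P=1,RW=1,US=1,PS=0
  L1 @0x45[5] → 0x46007  P=1,RW=1,US=1,PS=0
  L2 @0x46[16] → 0x47003  P=1,RW=1,US=0,PS=0
  ✗ PROTECTION_VIOLATION  [3 reads]
#4 VA=0x5C30113BA (r,kernel):
  L0 @0x3E[23] → 0x48007  P=1,RW=1,US=1,PS=0
  L1 @0x48[24] → 0x49007  P=1,RW=1,US=1,PS=0
  L2 @0x49[17] → 0x4A007  P=1,RW=1,US=1,PS=0
  → PA=0x4A3BA  (3 entries read)
#5 VA=0x583E1D87F (w,kernel):
  L0 @0x3E[22] → 0x4D007  P=1,RW=1,US=1,PS=0
  L1 @0x4D[31] → 0x4F007  P=1,RW=1,US=1,PS=0
  L2 @0x4F[29] → 0x50005  P=1,RW=0,US=1,PS=0
  ✗ PROTECTION_VIOLATION  [3 reads]
#6 VA=0x30300CEC7 (w,user):
  L0 @0x3E[12] → 0x51007  P=1,RW=1,US=1,PS=0
  L1 @0x51[24] → 0x52007  P=1,RW=1,US=1,PS=0
  L2 @0x52[12] → 0x55007  P=1,RW=1,US=1,PS=0
  → PA=0x55EC7  (3 entries read)
#7 VA=0x1C160028A (r,kernel):
  L0 @0x3E[7] → 0x58007  P=1,RW=1,US=1,PS=0
  L1 @0x58[11] → 0x5B087  P=1,RW=1,US=1,PS=1
  → PA=0x5B28A (huge @L1)  (2 entries read)

Entries read for #4: 3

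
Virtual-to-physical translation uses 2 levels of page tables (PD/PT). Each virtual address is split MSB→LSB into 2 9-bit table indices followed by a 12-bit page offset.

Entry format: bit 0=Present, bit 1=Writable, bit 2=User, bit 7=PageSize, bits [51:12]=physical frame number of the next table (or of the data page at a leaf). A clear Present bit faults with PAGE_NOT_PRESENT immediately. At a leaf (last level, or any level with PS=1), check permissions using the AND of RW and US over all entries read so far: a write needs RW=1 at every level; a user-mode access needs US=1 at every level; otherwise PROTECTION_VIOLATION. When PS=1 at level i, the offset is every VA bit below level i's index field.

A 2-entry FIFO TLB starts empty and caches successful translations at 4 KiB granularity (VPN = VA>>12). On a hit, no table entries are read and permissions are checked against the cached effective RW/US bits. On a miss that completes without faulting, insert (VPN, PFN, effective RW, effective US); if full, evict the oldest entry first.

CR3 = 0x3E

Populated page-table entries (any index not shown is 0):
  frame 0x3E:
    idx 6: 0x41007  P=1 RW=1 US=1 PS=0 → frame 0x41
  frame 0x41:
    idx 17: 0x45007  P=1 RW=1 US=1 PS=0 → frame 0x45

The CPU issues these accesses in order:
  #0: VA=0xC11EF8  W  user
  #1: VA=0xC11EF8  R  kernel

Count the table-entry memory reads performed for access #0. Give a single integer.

Per-access translation:
#0 VA=0xC11EF8 (w,user):
  [0] read 0x3E idx=6: raw=0x41007 flags P=1 W=1 U=1 S=0
  [1] read 0x41 idx=17: raw=0x45007 flags P=1 W=1 U=1 S=0
  ⇒ phys 0x45EF8  [2 reads]
#1 VA=0xC11EF8 (r,kernel):
  TLB hit vpn=0xC11 → PA=0x45EF8

Entries read for #0: 2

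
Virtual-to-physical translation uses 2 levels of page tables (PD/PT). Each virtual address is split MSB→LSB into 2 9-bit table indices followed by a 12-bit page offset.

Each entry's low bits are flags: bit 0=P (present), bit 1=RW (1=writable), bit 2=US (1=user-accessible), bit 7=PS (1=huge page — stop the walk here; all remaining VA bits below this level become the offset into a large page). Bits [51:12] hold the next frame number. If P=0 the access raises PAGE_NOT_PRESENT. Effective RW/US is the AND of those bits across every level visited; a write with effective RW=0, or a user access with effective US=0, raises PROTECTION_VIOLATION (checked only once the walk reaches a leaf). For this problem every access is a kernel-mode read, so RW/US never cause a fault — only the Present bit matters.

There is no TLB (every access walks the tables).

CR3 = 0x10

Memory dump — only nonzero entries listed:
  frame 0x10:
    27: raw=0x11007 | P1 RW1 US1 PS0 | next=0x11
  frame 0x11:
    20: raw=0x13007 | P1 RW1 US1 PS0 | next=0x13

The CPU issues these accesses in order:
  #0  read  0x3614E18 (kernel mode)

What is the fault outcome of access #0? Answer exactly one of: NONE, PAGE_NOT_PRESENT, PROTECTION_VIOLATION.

Walk each access:
#0 VA=0x3614E18 (r,kernel):
  lvl0: tbl 0x10, slot 27 ⇒ 0x11007 (P1/RW1/US1/PS0)
  lvl1: tbl 0x11, slot 20 ⇒ 0x13007 (P1/RW1/US1/PS0)
  ⇒ phys 0x13E18  [2 reads]

Access #0 fault: NONE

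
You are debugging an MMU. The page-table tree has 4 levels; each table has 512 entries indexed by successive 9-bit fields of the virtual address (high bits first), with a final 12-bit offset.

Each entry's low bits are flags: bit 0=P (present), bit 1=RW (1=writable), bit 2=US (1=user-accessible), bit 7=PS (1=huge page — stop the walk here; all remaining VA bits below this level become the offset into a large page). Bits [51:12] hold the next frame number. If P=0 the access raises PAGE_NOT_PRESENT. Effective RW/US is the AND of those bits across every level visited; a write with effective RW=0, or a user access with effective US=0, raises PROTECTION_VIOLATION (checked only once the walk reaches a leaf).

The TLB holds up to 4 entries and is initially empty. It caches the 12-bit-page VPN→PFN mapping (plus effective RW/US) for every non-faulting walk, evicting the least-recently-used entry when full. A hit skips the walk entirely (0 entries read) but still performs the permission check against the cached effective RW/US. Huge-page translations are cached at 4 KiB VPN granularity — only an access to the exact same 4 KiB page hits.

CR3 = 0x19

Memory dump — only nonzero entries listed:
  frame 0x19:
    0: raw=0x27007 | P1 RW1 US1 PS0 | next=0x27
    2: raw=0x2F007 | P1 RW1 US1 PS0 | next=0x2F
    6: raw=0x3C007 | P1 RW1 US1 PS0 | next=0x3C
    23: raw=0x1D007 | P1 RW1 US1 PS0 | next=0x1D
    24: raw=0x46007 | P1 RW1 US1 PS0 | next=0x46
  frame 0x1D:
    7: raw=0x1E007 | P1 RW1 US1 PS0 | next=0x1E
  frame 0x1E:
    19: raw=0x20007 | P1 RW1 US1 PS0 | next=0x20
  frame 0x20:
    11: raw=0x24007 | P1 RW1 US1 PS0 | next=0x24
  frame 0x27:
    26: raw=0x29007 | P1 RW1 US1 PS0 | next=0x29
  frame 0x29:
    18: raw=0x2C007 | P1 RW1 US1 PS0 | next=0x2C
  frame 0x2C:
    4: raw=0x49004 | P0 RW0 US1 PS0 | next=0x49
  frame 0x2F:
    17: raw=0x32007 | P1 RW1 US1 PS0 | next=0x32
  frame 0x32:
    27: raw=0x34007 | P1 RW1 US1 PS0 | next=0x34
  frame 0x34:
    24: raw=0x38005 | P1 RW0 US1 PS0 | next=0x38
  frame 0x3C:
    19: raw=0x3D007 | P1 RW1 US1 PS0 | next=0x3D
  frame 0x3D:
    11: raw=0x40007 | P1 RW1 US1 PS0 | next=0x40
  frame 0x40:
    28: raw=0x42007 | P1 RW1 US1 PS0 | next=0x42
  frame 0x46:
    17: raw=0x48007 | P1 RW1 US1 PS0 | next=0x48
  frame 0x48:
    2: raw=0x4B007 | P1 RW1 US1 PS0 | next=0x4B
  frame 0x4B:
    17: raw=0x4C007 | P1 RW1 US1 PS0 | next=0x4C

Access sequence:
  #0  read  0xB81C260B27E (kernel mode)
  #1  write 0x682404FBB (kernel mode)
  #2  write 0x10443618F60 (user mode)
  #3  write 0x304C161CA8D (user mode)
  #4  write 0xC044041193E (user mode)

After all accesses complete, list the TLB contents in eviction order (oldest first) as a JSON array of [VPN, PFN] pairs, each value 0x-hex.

Trace:
#0 VA=0xB81C260B27E (r,kernel):
  L0: frame=0x19 idx=23 entry=0x1D007 [P=1 RW=1 US=1 PS=0]
  L1: frame=0x1D idx=7 entry=0x1E007 [P=1 RW=1 US=1 PS=0]
  L2: frame=0x1E idx=19 entry=0x20007 [P=1 RW=1 US=1 PS=0]
  L3: frame=0x20 idx=11 entry=0x24007 [P=1 RW=1 US=1 PS=0]
  ✓ 0x2427E  — 4 lookups
#1 VA=0x682404FBB (w,kernel):
  L0: frame=0x19 idx=0 entry=0x27007 [P=1 RW=1 US=1 PS=0]
  L1: frame=0x27 idx=26 entry=0x29007 [P=1 RW=1 US=1 PS=0]
  L2: frame=0x29 idx=18 entry=0x2C007 [P=1 RW=1 US=1 PS=0]
  L3: frame=0x2C idx=4 entry=0x49004 [P=0 RW=0 US=1 PS=0]
  ⇒ fault: PAGE_NOT_PRESENT  — 4 lookups
#2 VA=0x10443618F60 (w,user):
  L0: frame=0x19 idx=2 entry=0x2F007 [P=1 RW=1 US=1 PS=0]
  L1: frame=0x2F idx=17 entry=0x32007 [P=1 RW=1 US=1 PS=0]
  L2: frame=0x32 idx=27 entry=0x34007 [P=1 RW=1 US=1 PS=0]
  L3: frame=0x34 idx=24 entry=0x38005 [P=1 RW=0 US=1 PS=0]
  ⇒ fault: PROTECTION_VIOLATION  — 4 lookups
#3 VA=0x304C161CA8D (w,user):
  L0: frame=0x19 idx=6 entry=0x3C007 [P=1 RW=1 US=1 PS=0]
  L1: frame=0x3C idx=19 entry=0x3D007 [P=1 RW=1 US=1 PS=0]
  L2: frame=0x3D idx=11 entry=0x40007 [P=1 RW=1 US=1 PS=0]
  L3: frame=0x40 idx=28 entry=0x42007 [P=1 RW=1 US=1 PS=0]
  ✓ 0x42A8D  — 4 lookups
#4 VA=0xC044041193E (w,user):
  L0: frame=0x19 idx=24 entry=0x46007 [P=1 RW=1 US=1 PS=0]
  L1: frame=0x46 idx=17 entry=0x48007 [P=1 RW=1 US=1 PS=0]
  L2: frame=0x48 idx=2 entry=0x4B007 [P=1 RW=1 US=1 PS=0]
  L3: frame=0x4B idx=17 entry=0x4C007 [P=1 RW=1 US=1 PS=0]
  ✓ 0x4C93E  — 4 lookups

TLB: [["0xB81C260B", "0x24"], ["0x304C161C", "0x42"], ["0xC0440411", "0x4C"]]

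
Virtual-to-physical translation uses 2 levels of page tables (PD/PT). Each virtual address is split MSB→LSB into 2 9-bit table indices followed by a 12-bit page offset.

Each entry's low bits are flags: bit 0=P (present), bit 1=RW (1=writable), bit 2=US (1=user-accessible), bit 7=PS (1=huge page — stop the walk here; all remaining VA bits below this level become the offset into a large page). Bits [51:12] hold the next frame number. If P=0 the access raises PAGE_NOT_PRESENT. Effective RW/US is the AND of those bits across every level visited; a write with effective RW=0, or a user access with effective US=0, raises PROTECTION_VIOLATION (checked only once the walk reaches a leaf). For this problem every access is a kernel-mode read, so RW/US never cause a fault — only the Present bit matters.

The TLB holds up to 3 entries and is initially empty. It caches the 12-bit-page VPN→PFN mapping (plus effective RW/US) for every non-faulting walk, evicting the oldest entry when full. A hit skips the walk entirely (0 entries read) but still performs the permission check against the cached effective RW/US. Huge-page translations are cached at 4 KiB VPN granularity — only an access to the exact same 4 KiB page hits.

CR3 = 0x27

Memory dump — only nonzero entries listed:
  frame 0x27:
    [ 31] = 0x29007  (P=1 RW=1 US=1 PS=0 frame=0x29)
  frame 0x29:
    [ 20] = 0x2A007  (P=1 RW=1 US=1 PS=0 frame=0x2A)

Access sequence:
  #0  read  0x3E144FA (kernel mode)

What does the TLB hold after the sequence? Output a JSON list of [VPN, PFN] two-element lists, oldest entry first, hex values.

Walk each access:
#0 VA=0x3E144FA (r,kernel):
  lvl0: tbl 0x27, slot 31 ⇒ 0x29007 (P1/RW1/US1/PS0)
  lvl1: tbl 0x29, slot 20 ⇒ 0x2A007 (P1/RW1/US1/PS0)
  → PA=0x2A4FA  (2 entries read)

TLB: [["0x3E14", "0x2A"]]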